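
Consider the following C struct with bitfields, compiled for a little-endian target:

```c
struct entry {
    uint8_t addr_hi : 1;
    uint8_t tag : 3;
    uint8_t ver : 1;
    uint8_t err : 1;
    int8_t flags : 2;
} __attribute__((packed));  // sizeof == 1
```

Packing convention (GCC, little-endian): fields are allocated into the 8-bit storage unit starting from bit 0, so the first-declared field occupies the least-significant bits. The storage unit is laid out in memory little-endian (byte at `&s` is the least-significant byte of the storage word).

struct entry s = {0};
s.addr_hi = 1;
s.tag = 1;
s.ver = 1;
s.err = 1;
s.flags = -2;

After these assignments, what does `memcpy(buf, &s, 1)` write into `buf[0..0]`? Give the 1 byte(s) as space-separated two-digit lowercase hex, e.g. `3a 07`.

addr_hi:1 = 1 → 0x1 << 0 → word 0x01
tag:3 = 1 → 0x1 << 1 → word 0x03
ver:1 = 1 → 0x1 << 4 → word 0x13
err:1 = 1 → 0x1 << 5 → word 0x33
flags:2 = -2 → 0x2 << 6 → word 0xb3
word = 0xb3 → little-endian bytes:
  [0]=0xb3

b3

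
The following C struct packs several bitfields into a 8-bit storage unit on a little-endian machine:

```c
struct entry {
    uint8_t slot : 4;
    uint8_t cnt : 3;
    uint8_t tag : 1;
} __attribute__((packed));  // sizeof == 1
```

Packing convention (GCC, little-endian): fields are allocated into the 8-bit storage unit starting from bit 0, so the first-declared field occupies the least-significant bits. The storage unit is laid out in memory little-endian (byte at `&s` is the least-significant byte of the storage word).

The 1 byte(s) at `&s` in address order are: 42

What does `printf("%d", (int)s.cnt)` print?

[0]=0x42 (little-endian) → word 0x42
slot [0+:4] = (word>>0) & 0xf = 2
cnt [4+:3] = (word>>4) & 0x7 = 4  ←
tag [7+:1] = (word>>7) & 0x1 = 0

4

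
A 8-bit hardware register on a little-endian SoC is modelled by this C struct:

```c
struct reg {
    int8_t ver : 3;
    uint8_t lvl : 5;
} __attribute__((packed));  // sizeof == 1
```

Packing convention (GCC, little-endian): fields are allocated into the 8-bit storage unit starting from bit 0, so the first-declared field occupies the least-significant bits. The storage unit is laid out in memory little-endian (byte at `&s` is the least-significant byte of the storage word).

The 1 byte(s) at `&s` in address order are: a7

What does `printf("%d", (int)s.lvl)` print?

20

[0]=0xa7 (little-endian) → word 0xa7
ver:3 @ bit 0 → (0xa7>>0)&0x7 = 0x7
lvl:5 @ bit 3 → (0xa7>>3)&0x1f = 0x14  ←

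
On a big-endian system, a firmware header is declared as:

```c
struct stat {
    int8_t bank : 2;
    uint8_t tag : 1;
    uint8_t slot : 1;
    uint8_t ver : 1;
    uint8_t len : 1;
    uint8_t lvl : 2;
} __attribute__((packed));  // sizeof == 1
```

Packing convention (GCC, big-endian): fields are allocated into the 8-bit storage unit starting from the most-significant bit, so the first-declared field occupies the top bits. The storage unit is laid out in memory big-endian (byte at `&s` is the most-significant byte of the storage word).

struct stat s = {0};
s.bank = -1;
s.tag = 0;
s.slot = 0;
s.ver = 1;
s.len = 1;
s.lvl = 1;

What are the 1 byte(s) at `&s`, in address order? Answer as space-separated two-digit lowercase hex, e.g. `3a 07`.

[6+:2] bank=-1 & 0x3 = 0x3; word=0xc0
[5+:1] tag=0 & 0x1 = 0x0; word=0xc0
[4+:1] slot=0 & 0x1 = 0x0; word=0xc0
[3+:1] ver=1 & 0x1 = 0x1; word=0xc8
[2+:1] len=1 & 0x1 = 0x1; word=0xcc
[0+:2] lvl=1 & 0x3 = 0x1; word=0xcd
word = 0xcd → big-endian bytes:
  [0]=0xcd

cd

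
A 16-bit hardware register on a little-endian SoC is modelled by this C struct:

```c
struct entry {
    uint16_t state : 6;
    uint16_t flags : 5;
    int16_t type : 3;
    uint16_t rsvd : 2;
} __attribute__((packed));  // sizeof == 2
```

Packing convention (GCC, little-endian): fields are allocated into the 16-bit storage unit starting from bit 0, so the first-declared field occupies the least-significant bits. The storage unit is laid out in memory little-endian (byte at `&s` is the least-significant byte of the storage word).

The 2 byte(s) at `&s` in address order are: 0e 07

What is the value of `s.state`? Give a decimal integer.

[0]=0x0e [1]=0x07 (little-endian) → word 0x070e
state:6 @ bit 0 → (0x070e>>0)&0x3f = 0xe  ←
flags:5 @ bit 6 → (0x070e>>6)&0x1f = 0x1c
type:3 @ bit 11 → (0x070e>>11)&0x7 = 0x0
rsvd:2 @ bit 14 → (0x070e>>14)&0x3 = 0x0

14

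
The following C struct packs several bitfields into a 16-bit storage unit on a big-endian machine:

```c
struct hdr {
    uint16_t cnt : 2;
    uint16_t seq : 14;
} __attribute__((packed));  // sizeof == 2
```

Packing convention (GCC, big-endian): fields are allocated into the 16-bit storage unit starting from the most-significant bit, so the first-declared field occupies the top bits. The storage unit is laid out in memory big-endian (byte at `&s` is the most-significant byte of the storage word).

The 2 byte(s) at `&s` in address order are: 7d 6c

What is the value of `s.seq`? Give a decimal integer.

15724

[0]=0x7d [1]=0x6c (big-endian) → word 0x7d6c
cnt [14+:2] = (word>>14) & 0x3 = 1
seq [0+:14] = (word>>0) & 0x3fff = 15724  ←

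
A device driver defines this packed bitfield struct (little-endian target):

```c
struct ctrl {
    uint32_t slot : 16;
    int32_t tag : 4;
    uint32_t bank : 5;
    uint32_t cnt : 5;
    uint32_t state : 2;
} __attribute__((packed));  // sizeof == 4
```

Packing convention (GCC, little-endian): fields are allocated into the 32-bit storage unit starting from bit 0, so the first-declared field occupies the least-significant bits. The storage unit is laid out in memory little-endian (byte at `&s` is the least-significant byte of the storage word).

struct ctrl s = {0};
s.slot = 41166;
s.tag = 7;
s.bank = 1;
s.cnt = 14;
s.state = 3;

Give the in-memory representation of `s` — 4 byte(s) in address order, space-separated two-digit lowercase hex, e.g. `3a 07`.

slot (16b) val=41166 bits=0xa0ce at bit 0: 0x0000a0ce
tag (4b) val=7 bits=0x7 at bit 16: 0x0007a0ce
bank (5b) val=1 bits=0x1 at bit 20: 0x0017a0ce
cnt (5b) val=14 bits=0xe at bit 25: 0x1c17a0ce
state (2b) val=3 bits=0x3 at bit 30: 0xdc17a0ce
word = 0xdc17a0ce → little-endian bytes:
  [0]=0xce  [1]=0xa0  [2]=0x17  [3]=0xdc

ce a0 17 dc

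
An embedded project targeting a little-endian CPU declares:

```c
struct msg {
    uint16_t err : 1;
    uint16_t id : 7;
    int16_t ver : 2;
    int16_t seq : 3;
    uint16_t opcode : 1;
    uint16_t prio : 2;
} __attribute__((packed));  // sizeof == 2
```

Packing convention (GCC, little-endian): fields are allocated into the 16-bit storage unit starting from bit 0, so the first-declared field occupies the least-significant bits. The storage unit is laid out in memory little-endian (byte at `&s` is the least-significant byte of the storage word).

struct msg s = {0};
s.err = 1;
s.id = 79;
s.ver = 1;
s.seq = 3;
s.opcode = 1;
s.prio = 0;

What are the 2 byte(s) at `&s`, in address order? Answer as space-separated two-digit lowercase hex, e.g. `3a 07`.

9f 2d

err (1b) val=1 bits=0x1 at bit 0: 0x0001
id (7b) val=79 bits=0x4f at bit 1: 0x009f
ver (2b) val=1 bits=0x1 at bit 8: 0x019f
seq (3b) val=3 bits=0x3 at bit 10: 0x0d9f
opcode (1b) val=1 bits=0x1 at bit 13: 0x2d9f
prio (2b) val=0 bits=0x0 at bit 14: 0x2d9f
word = 0x2d9f → little-endian bytes:
  [0]=0x9f  [1]=0x2d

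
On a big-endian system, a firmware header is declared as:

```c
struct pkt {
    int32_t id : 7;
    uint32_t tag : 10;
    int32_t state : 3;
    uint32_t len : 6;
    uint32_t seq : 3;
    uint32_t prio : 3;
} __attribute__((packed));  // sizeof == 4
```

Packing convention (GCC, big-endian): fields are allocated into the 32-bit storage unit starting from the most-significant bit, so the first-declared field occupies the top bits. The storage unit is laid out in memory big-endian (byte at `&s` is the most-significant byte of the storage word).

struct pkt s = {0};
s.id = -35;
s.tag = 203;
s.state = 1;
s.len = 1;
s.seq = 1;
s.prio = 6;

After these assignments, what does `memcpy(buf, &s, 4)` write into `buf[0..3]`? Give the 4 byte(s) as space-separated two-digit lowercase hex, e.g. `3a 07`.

[25+:7] id=-35 & 0x7f = 0x5d; word=0xba000000
[15+:10] tag=203 & 0x3ff = 0xcb; word=0xba658000
[12+:3] state=1 & 0x7 = 0x1; word=0xba659000
[6+:6] len=1 & 0x3f = 0x1; word=0xba659040
[3+:3] seq=1 & 0x7 = 0x1; word=0xba659048
[0+:3] prio=6 & 0x7 = 0x6; word=0xba65904e
word = 0xba65904e → big-endian bytes:
  [0]=0xba  [1]=0x65  [2]=0x90  [3]=0x4e

ba 65 90 4e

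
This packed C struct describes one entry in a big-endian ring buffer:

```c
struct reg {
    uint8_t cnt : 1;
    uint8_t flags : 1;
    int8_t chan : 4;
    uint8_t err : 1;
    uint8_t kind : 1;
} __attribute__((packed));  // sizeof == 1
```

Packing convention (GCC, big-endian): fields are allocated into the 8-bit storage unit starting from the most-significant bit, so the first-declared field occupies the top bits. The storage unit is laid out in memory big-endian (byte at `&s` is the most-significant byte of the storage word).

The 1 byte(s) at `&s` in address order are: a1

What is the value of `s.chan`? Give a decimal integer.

[0]=0xa1 (big-endian) → word 0xa1
cnt:1 @ bit 7 → (0xa1>>7)&0x1 = 0x1
flags:1 @ bit 6 → (0xa1>>6)&0x1 = 0x0
chan:4 @ bit 2 → (0xa1>>2)&0xf = 0x8  ←
err:1 @ bit 1 → (0xa1>>1)&0x1 = 0x0
kind:1 @ bit 0 → (0xa1>>0)&0x1 = 0x1
chan signed 4b, MSB=1: 8 - 16 = -8

-8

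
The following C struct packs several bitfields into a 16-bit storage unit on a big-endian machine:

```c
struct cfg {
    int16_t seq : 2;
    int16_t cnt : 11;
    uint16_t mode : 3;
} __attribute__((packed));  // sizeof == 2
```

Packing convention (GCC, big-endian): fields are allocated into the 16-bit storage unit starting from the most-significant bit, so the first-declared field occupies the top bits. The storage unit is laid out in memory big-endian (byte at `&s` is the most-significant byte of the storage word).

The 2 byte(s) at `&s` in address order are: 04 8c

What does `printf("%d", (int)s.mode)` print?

[0]=0x04 [1]=0x8c (big-endian) → word 0x048c
seq:2 @ bit 14 → (0x048c>>14)&0x3 = 0x0
cnt:11 @ bit 3 → (0x048c>>3)&0x7ff = 0x91
mode:3 @ bit 0 → (0x048c>>0)&0x7 = 0x4  ←

4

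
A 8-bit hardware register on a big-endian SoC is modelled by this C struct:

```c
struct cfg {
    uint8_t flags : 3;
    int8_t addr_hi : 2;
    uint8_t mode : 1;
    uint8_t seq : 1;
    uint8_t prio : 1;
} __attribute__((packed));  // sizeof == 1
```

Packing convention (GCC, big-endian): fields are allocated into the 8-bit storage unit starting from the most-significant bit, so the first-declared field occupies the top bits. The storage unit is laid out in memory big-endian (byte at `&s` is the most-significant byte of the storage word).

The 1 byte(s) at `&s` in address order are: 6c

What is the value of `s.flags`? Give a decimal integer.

[0]=0x6c (big-endian) → word 0x6c
flags [5+:3] = (word>>5) & 0x7 = 3  ←
addr_hi [3+:2] = (word>>3) & 0x3 = 1
mode [2+:1] = (word>>2) & 0x1 = 1
seq [1+:1] = (word>>1) & 0x1 = 0
prio [0+:1] = (word>>0) & 0x1 = 0

3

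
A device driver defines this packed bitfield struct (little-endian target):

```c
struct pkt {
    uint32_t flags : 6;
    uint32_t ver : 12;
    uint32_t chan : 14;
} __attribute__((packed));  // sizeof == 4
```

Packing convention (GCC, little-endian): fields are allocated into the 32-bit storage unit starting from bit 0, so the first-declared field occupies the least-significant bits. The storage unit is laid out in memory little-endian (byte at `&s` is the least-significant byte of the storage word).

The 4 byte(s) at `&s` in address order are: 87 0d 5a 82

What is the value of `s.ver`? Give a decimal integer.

[0]=0x87 [1]=0x0d [2]=0x5a [3]=0x82 (little-endian) → word 0x825a0d87
flags:6 @ bit 0 → (0x825a0d87>>0)&0x3f = 0x7
ver:12 @ bit 6 → (0x825a0d87>>6)&0xfff = 0x836  ←
chan:14 @ bit 18 → (0x825a0d87>>18)&0x3fff = 0x2096

2102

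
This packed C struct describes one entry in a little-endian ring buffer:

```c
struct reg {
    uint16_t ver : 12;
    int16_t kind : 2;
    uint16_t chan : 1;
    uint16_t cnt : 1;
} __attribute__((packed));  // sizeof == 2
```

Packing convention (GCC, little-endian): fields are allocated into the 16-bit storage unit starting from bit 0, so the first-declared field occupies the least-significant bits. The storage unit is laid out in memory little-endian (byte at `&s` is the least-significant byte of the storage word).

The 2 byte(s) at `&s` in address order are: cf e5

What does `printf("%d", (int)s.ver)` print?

1487

[0]=0xcf [1]=0xe5 (little-endian) → word 0xe5cf
ver:12 @ bit 0 → (0xe5cf>>0)&0xfff = 0x5cf  ←
kind:2 @ bit 12 → (0xe5cf>>12)&0x3 = 0x2
chan:1 @ bit 14 → (0xe5cf>>14)&0x1 = 0x1
cnt:1 @ bit 15 → (0xe5cf>>15)&0x1 = 0x1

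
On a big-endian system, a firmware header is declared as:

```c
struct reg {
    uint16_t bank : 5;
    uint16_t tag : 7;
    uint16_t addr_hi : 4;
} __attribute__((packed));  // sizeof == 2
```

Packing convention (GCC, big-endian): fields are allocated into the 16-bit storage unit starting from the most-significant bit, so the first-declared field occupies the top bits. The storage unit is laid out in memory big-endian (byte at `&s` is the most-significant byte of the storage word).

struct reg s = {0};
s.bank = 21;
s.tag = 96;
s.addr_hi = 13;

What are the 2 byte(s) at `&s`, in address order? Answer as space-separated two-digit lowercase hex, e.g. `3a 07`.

ae 0d

bank:5 = 21 → 0x15 << 11 → word 0xa800
tag:7 = 96 → 0x60 << 4 → word 0xae00
addr_hi:4 = 13 → 0xd << 0 → word 0xae0d
word = 0xae0d → big-endian bytes:
  [0]=0xae  [1]=0x0d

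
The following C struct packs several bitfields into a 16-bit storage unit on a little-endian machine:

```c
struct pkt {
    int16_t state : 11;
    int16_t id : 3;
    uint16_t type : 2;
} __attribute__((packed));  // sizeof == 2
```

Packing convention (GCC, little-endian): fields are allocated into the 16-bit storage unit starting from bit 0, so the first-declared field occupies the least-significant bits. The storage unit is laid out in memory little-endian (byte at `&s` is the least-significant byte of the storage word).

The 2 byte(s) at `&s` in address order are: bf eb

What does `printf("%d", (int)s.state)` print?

[0]=0xbf [1]=0xeb (little-endian) → word 0xebbf
state:11 @ bit 0 → (0xebbf>>0)&0x7ff = 0x3bf  ←
id:3 @ bit 11 → (0xebbf>>11)&0x7 = 0x5
type:2 @ bit 14 → (0xebbf>>14)&0x3 = 0x3
state signed 11b, MSB=0: value = 959

959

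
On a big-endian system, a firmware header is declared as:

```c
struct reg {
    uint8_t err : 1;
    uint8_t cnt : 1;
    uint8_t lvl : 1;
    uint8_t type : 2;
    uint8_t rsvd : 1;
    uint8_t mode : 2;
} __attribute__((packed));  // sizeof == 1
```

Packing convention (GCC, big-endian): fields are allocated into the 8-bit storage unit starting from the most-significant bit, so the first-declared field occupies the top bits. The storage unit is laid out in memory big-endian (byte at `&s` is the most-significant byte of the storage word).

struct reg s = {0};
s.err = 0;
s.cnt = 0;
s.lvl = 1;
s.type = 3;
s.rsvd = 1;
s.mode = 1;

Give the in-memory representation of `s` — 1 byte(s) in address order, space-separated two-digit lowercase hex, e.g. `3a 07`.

3d

[7+:1] err=0 & 0x1 = 0x0; word=0x00
[6+:1] cnt=0 & 0x1 = 0x0; word=0x00
[5+:1] lvl=1 & 0x1 = 0x1; word=0x20
[3+:2] type=3 & 0x3 = 0x3; word=0x38
[2+:1] rsvd=1 & 0x1 = 0x1; word=0x3c
[0+:2] mode=1 & 0x3 = 0x1; word=0x3d
word = 0x3d → big-endian bytes:
  [0]=0x3d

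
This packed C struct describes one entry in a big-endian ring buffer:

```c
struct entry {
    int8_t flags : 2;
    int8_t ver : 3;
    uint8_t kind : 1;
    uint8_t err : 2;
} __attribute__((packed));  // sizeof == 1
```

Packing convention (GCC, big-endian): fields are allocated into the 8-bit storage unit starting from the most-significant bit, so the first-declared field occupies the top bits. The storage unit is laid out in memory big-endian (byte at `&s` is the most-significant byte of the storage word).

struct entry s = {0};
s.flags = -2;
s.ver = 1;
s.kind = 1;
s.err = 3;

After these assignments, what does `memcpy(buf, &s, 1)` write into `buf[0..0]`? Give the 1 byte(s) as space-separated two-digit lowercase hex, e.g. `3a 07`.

8f

[6+:2] flags=-2 & 0x3 = 0x2; word=0x80
[3+:3] ver=1 & 0x7 = 0x1; word=0x88
[2+:1] kind=1 & 0x1 = 0x1; word=0x8c
[0+:2] err=3 & 0x3 = 0x3; word=0x8f
word = 0x8f → big-endian bytes:
  [0]=0x8f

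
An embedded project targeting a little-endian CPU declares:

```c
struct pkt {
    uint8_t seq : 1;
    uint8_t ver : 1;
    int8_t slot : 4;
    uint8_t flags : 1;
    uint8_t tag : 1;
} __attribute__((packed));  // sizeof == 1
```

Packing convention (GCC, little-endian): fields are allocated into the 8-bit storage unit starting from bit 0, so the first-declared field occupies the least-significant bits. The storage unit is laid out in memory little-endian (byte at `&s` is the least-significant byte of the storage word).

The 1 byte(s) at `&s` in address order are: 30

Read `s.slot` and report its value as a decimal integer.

[0]=0x30 (little-endian) → word 0x30
seq:1 @ bit 0 → (0x30>>0)&0x1 = 0x0
ver:1 @ bit 1 → (0x30>>1)&0x1 = 0x0
slot:4 @ bit 2 → (0x30>>2)&0xf = 0xc  ←
flags:1 @ bit 6 → (0x30>>6)&0x1 = 0x0
tag:1 @ bit 7 → (0x30>>7)&0x1 = 0x0
slot signed 4b, MSB=1: 12 - 16 = -4

-4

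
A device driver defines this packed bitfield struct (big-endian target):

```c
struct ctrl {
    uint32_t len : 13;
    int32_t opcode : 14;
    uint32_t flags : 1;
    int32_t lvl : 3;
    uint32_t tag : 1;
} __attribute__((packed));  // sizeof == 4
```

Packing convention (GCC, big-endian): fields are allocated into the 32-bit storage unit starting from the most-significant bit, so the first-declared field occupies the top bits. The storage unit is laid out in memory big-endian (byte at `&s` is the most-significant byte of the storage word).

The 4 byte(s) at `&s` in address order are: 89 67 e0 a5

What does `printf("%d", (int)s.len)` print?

[0]=0x89 [1]=0x67 [2]=0xe0 [3]=0xa5 (big-endian) → word 0x8967e0a5
len:13 @ bit 19 → (0x8967e0a5>>19)&0x1fff = 0x112c  ←
opcode:14 @ bit 5 → (0x8967e0a5>>5)&0x3fff = 0x3f05
flags:1 @ bit 4 → (0x8967e0a5>>4)&0x1 = 0x0
lvl:3 @ bit 1 → (0x8967e0a5>>1)&0x7 = 0x2
tag:1 @ bit 0 → (0x8967e0a5>>0)&0x1 = 0x1

4396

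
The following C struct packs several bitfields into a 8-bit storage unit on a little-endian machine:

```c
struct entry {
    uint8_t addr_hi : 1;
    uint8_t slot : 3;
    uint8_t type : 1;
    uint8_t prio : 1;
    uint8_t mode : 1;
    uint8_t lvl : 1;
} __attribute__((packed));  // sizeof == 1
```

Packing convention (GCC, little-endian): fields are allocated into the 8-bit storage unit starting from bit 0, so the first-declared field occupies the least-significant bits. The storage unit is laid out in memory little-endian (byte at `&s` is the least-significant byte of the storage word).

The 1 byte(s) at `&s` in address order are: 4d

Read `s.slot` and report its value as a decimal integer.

6

[0]=0x4d (little-endian) → word 0x4d
addr_hi [0+:1] = (word>>0) & 0x1 = 1
slot [1+:3] = (word>>1) & 0x7 = 6  ←
type [4+:1] = (word>>4) & 0x1 = 0
prio [5+:1] = (word>>5) & 0x1 = 0
mode [6+:1] = (word>>6) & 0x1 = 1
lvl [7+:1] = (word>>7) & 0x1 = 0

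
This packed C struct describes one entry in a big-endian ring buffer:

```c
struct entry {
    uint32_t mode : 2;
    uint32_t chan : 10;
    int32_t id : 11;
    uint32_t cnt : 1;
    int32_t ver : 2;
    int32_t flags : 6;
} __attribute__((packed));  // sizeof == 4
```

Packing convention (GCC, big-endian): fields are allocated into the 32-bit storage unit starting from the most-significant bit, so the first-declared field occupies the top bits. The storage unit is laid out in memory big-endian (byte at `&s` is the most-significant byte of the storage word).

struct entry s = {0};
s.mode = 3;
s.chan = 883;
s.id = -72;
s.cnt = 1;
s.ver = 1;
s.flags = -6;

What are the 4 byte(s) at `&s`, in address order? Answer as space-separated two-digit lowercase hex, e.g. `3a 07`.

mode:2 = 3 → 0x3 << 30 → word 0xc0000000
chan:10 = 883 → 0x373 << 20 → word 0xf7300000
id:11 = -72 → 0x7b8 << 9 → word 0xf73f7000
cnt:1 = 1 → 0x1 << 8 → word 0xf73f7100
ver:2 = 1 → 0x1 << 6 → word 0xf73f7140
flags:6 = -6 → 0x3a << 0 → word 0xf73f717a
word = 0xf73f717a → big-endian bytes:
  [0]=0xf7  [1]=0x3f  [2]=0x71  [3]=0x7a

f7 3f 71 7a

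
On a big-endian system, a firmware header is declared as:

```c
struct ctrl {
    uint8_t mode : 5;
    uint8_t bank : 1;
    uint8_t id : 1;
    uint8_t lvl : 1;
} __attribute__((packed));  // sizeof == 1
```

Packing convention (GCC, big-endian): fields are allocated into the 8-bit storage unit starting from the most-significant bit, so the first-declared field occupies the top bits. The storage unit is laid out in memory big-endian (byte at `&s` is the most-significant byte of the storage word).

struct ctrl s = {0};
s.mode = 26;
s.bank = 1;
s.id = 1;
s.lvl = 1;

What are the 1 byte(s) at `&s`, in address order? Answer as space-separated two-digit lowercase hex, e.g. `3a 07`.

d7

mode:5 = 26 → 0x1a << 3 → word 0xd0
bank:1 = 1 → 0x1 << 2 → word 0xd4
id:1 = 1 → 0x1 << 1 → word 0xd6
lvl:1 = 1 → 0x1 << 0 → word 0xd7
word = 0xd7 → big-endian bytes:
  [0]=0xd7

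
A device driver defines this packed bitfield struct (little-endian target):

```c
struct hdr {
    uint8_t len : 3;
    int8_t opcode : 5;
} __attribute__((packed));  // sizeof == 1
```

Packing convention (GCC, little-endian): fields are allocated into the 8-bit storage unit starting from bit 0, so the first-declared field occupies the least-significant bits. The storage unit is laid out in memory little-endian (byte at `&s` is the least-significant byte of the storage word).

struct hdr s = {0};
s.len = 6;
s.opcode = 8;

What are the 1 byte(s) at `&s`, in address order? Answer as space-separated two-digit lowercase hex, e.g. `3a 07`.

len:3 = 6 → 0x6 << 0 → word 0x06
opcode:5 = 8 → 0x8 << 3 → word 0x46
word = 0x46 → little-endian bytes:
  [0]=0x46

46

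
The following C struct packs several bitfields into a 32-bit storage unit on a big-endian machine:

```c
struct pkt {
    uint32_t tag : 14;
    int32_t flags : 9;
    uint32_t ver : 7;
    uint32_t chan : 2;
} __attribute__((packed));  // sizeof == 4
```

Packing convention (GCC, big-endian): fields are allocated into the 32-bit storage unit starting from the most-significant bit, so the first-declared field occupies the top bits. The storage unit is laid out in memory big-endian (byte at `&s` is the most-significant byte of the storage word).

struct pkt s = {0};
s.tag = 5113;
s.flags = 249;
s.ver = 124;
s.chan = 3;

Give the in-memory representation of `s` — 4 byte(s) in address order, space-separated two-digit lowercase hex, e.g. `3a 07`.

4f e5 f3 f3

[18+:14] tag=5113 & 0x3fff = 0x13f9; word=0x4fe40000
[9+:9] flags=249 & 0x1ff = 0xf9; word=0x4fe5f200
[2+:7] ver=124 & 0x7f = 0x7c; word=0x4fe5f3f0
[0+:2] chan=3 & 0x3 = 0x3; word=0x4fe5f3f3
word = 0x4fe5f3f3 → big-endian bytes:
  [0]=0x4f  [1]=0xe5  [2]=0xf3  [3]=0xf3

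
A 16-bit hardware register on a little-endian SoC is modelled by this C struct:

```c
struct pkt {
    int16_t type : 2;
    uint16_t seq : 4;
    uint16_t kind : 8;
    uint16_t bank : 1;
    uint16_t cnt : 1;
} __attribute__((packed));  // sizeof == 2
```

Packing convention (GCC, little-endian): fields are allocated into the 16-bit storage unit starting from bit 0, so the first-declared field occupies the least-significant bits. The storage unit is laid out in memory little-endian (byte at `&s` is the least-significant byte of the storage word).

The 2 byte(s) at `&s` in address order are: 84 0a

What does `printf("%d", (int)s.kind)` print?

42

[0]=0x84 [1]=0x0a (little-endian) → word 0x0a84
type [0+:2] = (word>>0) & 0x3 = 0
seq [2+:4] = (word>>2) & 0xf = 1
kind [6+:8] = (word>>6) & 0xff = 42  ←
bank [14+:1] = (word>>14) & 0x1 = 0
cnt [15+:1] = (word>>15) & 0x1 = 0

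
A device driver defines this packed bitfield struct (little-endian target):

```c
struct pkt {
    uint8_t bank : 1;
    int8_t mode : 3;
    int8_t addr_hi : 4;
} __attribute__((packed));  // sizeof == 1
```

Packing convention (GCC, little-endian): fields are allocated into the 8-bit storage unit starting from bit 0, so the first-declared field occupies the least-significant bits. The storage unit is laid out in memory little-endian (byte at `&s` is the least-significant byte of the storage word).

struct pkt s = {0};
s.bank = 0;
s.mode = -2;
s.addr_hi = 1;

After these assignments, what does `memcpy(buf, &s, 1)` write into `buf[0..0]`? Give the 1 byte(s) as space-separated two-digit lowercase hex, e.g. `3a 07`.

bank:1 = 0 → 0x0 << 0 → word 0x00
mode:3 = -2 → 0x6 << 1 → word 0x0c
addr_hi:4 = 1 → 0x1 << 4 → word 0x1c
word = 0x1c → little-endian bytes:
  [0]=0x1c

1c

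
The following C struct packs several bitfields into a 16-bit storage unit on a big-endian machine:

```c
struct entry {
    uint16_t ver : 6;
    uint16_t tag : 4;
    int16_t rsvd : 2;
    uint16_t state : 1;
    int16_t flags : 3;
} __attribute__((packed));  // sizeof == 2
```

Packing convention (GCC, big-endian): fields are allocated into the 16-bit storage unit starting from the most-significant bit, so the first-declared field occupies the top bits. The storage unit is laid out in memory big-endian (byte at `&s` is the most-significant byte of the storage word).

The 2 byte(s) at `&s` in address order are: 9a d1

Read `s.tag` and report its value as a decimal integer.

11

[0]=0x9a [1]=0xd1 (big-endian) → word 0x9ad1
ver:6 @ bit 10 → (0x9ad1>>10)&0x3f = 0x26
tag:4 @ bit 6 → (0x9ad1>>6)&0xf = 0xb  ←
rsvd:2 @ bit 4 → (0x9ad1>>4)&0x3 = 0x1
state:1 @ bit 3 → (0x9ad1>>3)&0x1 = 0x0
flags:3 @ bit 0 → (0x9ad1>>0)&0x7 = 0x1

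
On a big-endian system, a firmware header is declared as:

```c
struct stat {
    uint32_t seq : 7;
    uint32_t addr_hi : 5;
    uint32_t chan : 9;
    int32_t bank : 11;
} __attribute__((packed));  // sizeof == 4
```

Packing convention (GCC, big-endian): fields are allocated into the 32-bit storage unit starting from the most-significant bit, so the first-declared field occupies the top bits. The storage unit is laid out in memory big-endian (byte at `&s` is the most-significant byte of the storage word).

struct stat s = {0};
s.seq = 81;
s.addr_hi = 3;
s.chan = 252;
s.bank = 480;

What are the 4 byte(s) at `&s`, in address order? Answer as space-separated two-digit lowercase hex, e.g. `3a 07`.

a2 37 e1 e0

[25+:7] seq=81 & 0x7f = 0x51; word=0xa2000000
[20+:5] addr_hi=3 & 0x1f = 0x3; word=0xa2300000
[11+:9] chan=252 & 0x1ff = 0xfc; word=0xa237e000
[0+:11] bank=480 & 0x7ff = 0x1e0; word=0xa237e1e0
word = 0xa237e1e0 → big-endian bytes:
  [0]=0xa2  [1]=0x37  [2]=0xe1  [3]=0xe0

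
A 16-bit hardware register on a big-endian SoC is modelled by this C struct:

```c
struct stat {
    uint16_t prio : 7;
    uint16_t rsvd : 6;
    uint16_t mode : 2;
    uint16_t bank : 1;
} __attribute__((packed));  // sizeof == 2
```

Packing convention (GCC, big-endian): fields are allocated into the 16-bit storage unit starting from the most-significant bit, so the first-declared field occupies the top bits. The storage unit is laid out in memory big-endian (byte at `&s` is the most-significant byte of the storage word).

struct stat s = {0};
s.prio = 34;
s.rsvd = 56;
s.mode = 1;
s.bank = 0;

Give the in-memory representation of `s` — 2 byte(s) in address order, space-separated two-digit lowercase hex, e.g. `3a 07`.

45 c2

prio (7b) val=34 bits=0x22 at bit 9: 0x4400
rsvd (6b) val=56 bits=0x38 at bit 3: 0x45c0
mode (2b) val=1 bits=0x1 at bit 1: 0x45c2
bank (1b) val=0 bits=0x0 at bit 0: 0x45c2
word = 0x45c2 → big-endian bytes:
  [0]=0x45  [1]=0xc2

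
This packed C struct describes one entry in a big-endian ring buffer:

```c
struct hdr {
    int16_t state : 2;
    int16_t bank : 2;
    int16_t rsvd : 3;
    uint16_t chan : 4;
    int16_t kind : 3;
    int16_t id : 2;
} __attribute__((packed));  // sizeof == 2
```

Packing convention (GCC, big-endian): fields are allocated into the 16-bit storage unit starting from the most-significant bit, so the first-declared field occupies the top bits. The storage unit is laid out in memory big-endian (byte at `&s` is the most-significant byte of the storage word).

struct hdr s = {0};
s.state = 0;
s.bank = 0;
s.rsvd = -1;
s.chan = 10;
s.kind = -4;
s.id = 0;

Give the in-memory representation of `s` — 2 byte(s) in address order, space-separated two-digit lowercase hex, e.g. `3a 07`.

state:2 = 0 → 0x0 << 14 → word 0x0000
bank:2 = 0 → 0x0 << 12 → word 0x0000
rsvd:3 = -1 → 0x7 << 9 → word 0x0e00
chan:4 = 10 → 0xa << 5 → word 0x0f40
kind:3 = -4 → 0x4 << 2 → word 0x0f50
id:2 = 0 → 0x0 << 0 → word 0x0f50
word = 0x0f50 → big-endian bytes:
  [0]=0x0f  [1]=0x50

0f 50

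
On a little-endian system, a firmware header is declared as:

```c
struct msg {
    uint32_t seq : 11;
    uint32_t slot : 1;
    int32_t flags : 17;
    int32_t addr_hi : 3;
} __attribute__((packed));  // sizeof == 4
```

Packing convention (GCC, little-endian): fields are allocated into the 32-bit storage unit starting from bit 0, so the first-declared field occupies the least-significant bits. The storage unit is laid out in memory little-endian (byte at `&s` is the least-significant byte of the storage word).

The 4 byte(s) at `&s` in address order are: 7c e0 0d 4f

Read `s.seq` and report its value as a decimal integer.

124

[0]=0x7c [1]=0xe0 [2]=0x0d [3]=0x4f (little-endian) → word 0x4f0de07c
seq:11 @ bit 0 → (0x4f0de07c>>0)&0x7ff = 0x7c  ←
slot:1 @ bit 11 → (0x4f0de07c>>11)&0x1 = 0x0
flags:17 @ bit 12 → (0x4f0de07c>>12)&0x1ffff = 0xf0de
addr_hi:3 @ bit 29 → (0x4f0de07c>>29)&0x7 = 0x2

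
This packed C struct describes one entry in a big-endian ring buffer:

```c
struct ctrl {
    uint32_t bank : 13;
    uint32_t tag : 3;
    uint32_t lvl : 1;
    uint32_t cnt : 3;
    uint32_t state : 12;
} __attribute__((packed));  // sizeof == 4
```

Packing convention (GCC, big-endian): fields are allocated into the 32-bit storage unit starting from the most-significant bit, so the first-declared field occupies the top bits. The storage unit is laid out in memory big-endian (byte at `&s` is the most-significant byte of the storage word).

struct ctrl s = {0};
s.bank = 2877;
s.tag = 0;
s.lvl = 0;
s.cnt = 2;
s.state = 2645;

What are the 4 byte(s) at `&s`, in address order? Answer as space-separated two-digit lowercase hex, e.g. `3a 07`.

bank:13 = 2877 → 0xb3d << 19 → word 0x59e80000
tag:3 = 0 → 0x0 << 16 → word 0x59e80000
lvl:1 = 0 → 0x0 << 15 → word 0x59e80000
cnt:3 = 2 → 0x2 << 12 → word 0x59e82000
state:12 = 2645 → 0xa55 << 0 → word 0x59e82a55
word = 0x59e82a55 → big-endian bytes:
  [0]=0x59  [1]=0xe8  [2]=0x2a  [3]=0x55

59 e8 2a 55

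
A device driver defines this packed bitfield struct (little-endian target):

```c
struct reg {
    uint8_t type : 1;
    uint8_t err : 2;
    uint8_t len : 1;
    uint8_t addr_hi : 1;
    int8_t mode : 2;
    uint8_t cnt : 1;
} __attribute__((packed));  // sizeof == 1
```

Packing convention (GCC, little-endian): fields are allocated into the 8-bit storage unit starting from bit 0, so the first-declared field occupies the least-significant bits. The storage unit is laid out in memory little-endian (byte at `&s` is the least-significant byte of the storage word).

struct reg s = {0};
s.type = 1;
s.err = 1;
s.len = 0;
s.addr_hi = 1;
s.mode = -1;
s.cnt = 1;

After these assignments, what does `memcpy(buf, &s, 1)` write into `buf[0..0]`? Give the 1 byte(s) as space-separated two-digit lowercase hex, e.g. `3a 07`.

f3

[0+:1] type=1 & 0x1 = 0x1; word=0x01
[1+:2] err=1 & 0x3 = 0x1; word=0x03
[3+:1] len=0 & 0x1 = 0x0; word=0x03
[4+:1] addr_hi=1 & 0x1 = 0x1; word=0x13
[5+:2] mode=-1 & 0x3 = 0x3; word=0x73
[7+:1] cnt=1 & 0x1 = 0x1; word=0xf3
word = 0xf3 → little-endian bytes:
  [0]=0xf3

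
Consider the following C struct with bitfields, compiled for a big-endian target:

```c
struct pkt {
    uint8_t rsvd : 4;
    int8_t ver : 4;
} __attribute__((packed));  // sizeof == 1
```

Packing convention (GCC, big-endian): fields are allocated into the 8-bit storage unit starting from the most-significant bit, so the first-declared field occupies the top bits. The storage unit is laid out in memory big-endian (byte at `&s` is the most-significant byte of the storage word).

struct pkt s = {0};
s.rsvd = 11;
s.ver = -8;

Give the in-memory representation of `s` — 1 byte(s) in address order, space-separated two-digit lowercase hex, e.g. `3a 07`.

rsvd (4b) val=11 bits=0xb at bit 4: 0xb0
ver (4b) val=-8 bits=0x8 at bit 0: 0xb8
word = 0xb8 → big-endian bytes:
  [0]=0xb8

b8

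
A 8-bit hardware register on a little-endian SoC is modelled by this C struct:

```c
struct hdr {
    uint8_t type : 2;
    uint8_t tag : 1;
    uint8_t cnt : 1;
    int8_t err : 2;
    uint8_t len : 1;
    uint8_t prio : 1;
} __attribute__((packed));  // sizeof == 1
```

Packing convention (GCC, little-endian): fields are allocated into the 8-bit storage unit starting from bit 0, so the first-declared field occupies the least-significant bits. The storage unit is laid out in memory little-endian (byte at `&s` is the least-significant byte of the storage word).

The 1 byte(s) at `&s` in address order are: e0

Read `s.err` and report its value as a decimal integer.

-2

[0]=0xe0 (little-endian) → word 0xe0
type [0+:2] = (word>>0) & 0x3 = 0
tag [2+:1] = (word>>2) & 0x1 = 0
cnt [3+:1] = (word>>3) & 0x1 = 0
err [4+:2] = (word>>4) & 0x3 = 2  ←
len [6+:1] = (word>>6) & 0x1 = 1
prio [7+:1] = (word>>7) & 0x1 = 1
err signed 2b, MSB=1: 2 - 4 = -2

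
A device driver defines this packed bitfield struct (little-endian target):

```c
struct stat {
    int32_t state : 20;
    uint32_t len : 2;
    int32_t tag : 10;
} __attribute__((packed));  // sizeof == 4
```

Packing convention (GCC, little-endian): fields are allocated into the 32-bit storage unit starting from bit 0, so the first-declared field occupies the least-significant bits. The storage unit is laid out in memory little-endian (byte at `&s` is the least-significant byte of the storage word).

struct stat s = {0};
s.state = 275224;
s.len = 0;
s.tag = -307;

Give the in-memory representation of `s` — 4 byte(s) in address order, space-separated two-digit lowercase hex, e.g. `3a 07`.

18 33 44 b3

state:20 = 275224 → 0x43318 << 0 → word 0x00043318
len:2 = 0 → 0x0 << 20 → word 0x00043318
tag:10 = -307 → 0x2cd << 22 → word 0xb3443318
word = 0xb3443318 → little-endian bytes:
  [0]=0x18  [1]=0x33  [2]=0x44  [3]=0xb3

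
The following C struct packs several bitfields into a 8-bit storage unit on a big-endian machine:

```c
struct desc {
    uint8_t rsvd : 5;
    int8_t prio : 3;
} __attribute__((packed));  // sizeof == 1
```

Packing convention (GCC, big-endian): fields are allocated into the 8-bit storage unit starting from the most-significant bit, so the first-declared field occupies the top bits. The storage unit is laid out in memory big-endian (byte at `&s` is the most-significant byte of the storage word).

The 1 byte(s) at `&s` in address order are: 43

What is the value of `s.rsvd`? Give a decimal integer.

[0]=0x43 (big-endian) → word 0x43
rsvd [3+:5] = (word>>3) & 0x1f = 8  ←
prio [0+:3] = (word>>0) & 0x7 = 3

8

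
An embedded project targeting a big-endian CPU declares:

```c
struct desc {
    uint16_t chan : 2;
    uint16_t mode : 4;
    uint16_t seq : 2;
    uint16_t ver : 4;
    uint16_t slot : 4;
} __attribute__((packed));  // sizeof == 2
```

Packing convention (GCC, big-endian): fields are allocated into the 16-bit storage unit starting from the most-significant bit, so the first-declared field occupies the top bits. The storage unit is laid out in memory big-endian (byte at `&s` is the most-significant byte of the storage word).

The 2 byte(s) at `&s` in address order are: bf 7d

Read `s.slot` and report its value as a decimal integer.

[0]=0xbf [1]=0x7d (big-endian) → word 0xbf7d
chan [14+:2] = (word>>14) & 0x3 = 2
mode [10+:4] = (word>>10) & 0xf = 15
seq [8+:2] = (word>>8) & 0x3 = 3
ver [4+:4] = (word>>4) & 0xf = 7
slot [0+:4] = (word>>0) & 0xf = 13  ←

13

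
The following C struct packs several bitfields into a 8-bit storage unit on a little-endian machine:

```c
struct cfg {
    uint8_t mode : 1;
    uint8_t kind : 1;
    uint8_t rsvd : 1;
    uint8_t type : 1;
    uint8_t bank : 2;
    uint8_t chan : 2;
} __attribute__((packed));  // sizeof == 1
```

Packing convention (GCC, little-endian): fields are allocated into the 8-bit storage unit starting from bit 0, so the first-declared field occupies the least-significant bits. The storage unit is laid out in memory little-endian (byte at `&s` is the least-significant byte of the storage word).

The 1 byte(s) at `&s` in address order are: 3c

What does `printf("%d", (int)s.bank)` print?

3

[0]=0x3c (little-endian) → word 0x3c
mode:1 @ bit 0 → (0x3c>>0)&0x1 = 0x0
kind:1 @ bit 1 → (0x3c>>1)&0x1 = 0x0
rsvd:1 @ bit 2 → (0x3c>>2)&0x1 = 0x1
type:1 @ bit 3 → (0x3c>>3)&0x1 = 0x1
bank:2 @ bit 4 → (0x3c>>4)&0x3 = 0x3  ←
chan:2 @ bit 6 → (0x3c>>6)&0x3 = 0x0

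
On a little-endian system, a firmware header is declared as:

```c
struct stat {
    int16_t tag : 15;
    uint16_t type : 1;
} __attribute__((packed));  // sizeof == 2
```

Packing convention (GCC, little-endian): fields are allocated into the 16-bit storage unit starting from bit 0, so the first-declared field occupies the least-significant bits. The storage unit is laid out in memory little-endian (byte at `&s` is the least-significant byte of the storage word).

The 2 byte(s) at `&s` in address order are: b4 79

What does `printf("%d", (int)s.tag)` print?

[0]=0xb4 [1]=0x79 (little-endian) → word 0x79b4
tag [0+:15] = (word>>0) & 0x7fff = 31156  ←
type [15+:1] = (word>>15) & 0x1 = 0
tag signed 15b, MSB=1: 31156 - 32768 = -1612

-1612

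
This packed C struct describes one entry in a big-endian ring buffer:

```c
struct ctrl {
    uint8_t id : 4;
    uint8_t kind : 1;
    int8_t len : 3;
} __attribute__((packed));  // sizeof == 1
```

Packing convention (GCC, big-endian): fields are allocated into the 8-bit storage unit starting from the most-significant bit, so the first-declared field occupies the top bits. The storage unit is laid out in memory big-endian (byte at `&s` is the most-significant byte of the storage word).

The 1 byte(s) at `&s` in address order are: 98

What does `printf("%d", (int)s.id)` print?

9

[0]=0x98 (big-endian) → word 0x98
id:4 @ bit 4 → (0x98>>4)&0xf = 0x9  ←
kind:1 @ bit 3 → (0x98>>3)&0x1 = 0x1
len:3 @ bit 0 → (0x98>>0)&0x7 = 0x0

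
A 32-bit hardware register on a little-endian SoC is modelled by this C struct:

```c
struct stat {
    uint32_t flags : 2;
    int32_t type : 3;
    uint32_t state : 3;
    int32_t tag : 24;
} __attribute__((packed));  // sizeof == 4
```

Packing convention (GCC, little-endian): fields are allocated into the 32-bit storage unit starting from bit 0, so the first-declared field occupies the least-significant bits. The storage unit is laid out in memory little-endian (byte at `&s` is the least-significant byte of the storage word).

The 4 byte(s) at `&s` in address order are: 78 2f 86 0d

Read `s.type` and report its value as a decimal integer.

[0]=0x78 [1]=0x2f [2]=0x86 [3]=0x0d (little-endian) → word 0x0d862f78
flags:2 @ bit 0 → (0x0d862f78>>0)&0x3 = 0x0
type:3 @ bit 2 → (0x0d862f78>>2)&0x7 = 0x6  ←
state:3 @ bit 5 → (0x0d862f78>>5)&0x7 = 0x3
tag:24 @ bit 8 → (0x0d862f78>>8)&0xffffff = 0xd862f
type signed 3b, MSB=1: 6 - 8 = -2

-2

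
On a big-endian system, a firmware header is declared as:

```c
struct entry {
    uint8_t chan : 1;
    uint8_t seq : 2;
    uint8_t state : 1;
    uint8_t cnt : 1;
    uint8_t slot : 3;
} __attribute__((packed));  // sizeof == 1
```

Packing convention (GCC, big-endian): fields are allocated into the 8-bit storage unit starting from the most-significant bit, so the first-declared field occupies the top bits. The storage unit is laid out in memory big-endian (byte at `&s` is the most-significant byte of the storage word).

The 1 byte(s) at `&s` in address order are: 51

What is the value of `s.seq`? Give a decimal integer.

[0]=0x51 (big-endian) → word 0x51
chan [7+:1] = (word>>7) & 0x1 = 0
seq [5+:2] = (word>>5) & 0x3 = 2  ←
state [4+:1] = (word>>4) & 0x1 = 1
cnt [3+:1] = (word>>3) & 0x1 = 0
slot [0+:3] = (word>>0) & 0x7 = 1

2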